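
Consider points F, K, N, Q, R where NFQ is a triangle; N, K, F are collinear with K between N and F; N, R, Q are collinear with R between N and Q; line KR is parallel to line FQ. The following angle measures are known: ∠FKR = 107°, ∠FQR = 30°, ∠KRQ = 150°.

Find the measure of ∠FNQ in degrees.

∠FNQ = 77°

1. ∠NKR = 73°  [linear pair at K on NF]
2. ∠FQN = 30°  [R on ray QN]
3. ∠NFQ = 73°  [KR∥FQ, corresponding at K]
4. ∠FNQ = 77°  [△NFQ]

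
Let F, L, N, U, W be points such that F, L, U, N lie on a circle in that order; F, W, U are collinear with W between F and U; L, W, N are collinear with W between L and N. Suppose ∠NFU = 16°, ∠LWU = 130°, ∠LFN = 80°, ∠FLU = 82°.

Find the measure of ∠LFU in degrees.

∠LFU = 64°

1. ∠NLU = 16°  [same arc UN]
2. ∠FUL = 34°  [△LWU]
3. ∠LFU = 64°  [△FLU]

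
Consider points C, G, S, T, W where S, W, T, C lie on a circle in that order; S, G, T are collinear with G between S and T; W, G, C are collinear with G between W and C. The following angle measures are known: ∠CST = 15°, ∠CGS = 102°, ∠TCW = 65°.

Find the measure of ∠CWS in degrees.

∠CWS = 37°

1. ∠TGW = 102°  [vertical angles at G]
2. ∠TSW = 65°  [same arc WT]
3. ∠SGW = 78°  [linear pair at G on ST]
4. ∠CWS = 37°  [△SGW]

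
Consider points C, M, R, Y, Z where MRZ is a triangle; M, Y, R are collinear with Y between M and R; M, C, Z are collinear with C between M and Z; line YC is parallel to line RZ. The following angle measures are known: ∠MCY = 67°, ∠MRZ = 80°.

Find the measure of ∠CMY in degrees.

∠CMY = 33°

1. ∠MZR = 67°  [YC∥RZ, corresponding at C]
2. ∠RMZ = 33°  [△MRZ]
3. ∠CMY = 33°  [Y on MR, C on MZ]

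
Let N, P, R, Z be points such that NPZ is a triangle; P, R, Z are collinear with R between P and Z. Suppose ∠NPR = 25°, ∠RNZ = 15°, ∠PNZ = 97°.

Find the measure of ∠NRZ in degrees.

∠NRZ = 107°

1. ∠NPZ = 25°  [R on ray PZ]
2. ∠NZP = 58°  [△NPZ]
3. ∠NZR = 58°  [R on ray ZP]
4. ∠NRZ = 107°  [△NRZ]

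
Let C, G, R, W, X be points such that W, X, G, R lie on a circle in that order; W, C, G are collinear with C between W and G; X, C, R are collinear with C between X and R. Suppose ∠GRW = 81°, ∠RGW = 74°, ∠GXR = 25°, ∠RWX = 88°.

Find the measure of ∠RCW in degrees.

1. ∠GWR = 25°  [△WGR]
2. ∠RXW = 74°  [same arc WR]
3. ∠WRX = 18°  [△WXR]
4. ∠RCW = 137°  [△WCR]

∠RCW = 137°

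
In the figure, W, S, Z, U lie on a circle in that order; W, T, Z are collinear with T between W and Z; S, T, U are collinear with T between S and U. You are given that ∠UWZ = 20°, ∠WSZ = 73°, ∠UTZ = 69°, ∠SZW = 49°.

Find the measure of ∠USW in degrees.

1. ∠SWZ = 58°  [△WSZ]
2. ∠STW = 69°  [vertical angles at T]
3. ∠USW = 53°  [△WTS]

∠USW = 53°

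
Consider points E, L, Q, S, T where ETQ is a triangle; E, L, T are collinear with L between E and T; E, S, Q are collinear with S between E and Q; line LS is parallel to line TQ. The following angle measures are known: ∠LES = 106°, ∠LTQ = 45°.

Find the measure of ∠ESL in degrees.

1. ∠QET = 106°  [L on ET, S on EQ]
2. ∠ETQ = 45°  [L on ray TE]
3. ∠EQT = 29°  [△ETQ]
4. ∠ESL = 29°  [LS∥TQ, corresponding at S]

∠ESL = 29°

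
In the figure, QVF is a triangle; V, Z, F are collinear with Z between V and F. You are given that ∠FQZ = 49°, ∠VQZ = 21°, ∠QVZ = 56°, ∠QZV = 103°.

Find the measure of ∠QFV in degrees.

∠QFV = 54°

1. ∠FZQ = 77°  [linear pair at Z on VF]
2. ∠QFZ = 54°  [△QZF]
3. ∠QFV = 54°  [Z on ray FV]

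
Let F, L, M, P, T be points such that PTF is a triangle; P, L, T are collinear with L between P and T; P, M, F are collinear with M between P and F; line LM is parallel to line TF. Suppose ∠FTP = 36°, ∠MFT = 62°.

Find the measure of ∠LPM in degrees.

∠LPM = 82°

1. ∠PFT = 62°  [M on ray FP]
2. ∠FPT = 82°  [△PTF]
3. ∠LPM = 82°  [L on PT, M on PF]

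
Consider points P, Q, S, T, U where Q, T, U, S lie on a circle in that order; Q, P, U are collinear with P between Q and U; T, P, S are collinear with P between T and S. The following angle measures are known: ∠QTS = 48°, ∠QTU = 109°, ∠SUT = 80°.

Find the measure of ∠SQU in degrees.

1. ∠QUS = 48°  [same arc QS]
2. ∠QSU = 71°  [cyclic QTUS, opposite ∠T+∠S]
3. ∠SQU = 61°  [△QUS]

∠SQU = 61°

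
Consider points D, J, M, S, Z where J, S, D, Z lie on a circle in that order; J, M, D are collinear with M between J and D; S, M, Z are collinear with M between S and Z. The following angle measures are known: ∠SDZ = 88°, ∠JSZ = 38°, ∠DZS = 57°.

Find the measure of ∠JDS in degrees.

∠JDS = 50°

1. ∠SJZ = 92°  [cyclic JSDZ, opposite ∠J+∠D]
2. ∠JZS = 50°  [△JSZ]
3. ∠JDS = 50°  [same arc JS]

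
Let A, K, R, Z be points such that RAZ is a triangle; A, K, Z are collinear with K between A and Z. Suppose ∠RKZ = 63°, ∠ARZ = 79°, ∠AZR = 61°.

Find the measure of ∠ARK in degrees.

1. ∠AKR = 117°  [linear pair at K on AZ]
2. ∠RAZ = 40°  [△RAZ]
3. ∠KAR = 40°  [K on ray AZ]
4. ∠ARK = 23°  [△RAK]

∠ARK = 23°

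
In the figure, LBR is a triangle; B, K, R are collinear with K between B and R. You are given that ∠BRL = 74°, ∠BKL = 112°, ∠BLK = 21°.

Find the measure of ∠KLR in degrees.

1. ∠KRL = 74°  [K on ray RB]
2. ∠LKR = 68°  [linear pair at K on BR]
3. ∠KLR = 38°  [△LKR]

∠KLR = 38°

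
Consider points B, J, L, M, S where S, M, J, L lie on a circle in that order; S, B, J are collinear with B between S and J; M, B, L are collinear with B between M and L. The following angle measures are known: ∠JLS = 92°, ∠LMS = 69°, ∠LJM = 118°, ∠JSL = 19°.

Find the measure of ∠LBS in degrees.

1. ∠LSM = 62°  [cyclic SMJL, opposite ∠S+∠J]
2. ∠MLS = 49°  [△SML]
3. ∠LBS = 112°  [△SBL]

∠LBS = 112°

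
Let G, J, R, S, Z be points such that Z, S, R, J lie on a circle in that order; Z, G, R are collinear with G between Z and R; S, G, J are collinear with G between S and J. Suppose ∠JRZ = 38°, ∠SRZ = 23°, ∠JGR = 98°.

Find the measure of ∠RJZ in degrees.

1. ∠SJZ = 23°  [same arc ZS]
2. ∠JGZ = 82°  [linear pair at G on ZR]
3. ∠JZR = 75°  [△ZGJ]
4. ∠RJZ = 67°  [△ZRJ]

∠RJZ = 67°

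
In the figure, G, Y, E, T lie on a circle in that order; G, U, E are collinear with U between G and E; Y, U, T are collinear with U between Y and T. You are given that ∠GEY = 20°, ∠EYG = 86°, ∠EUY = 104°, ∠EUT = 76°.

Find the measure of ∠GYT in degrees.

1. ∠EGY = 74°  [△GYE]
2. ∠GUY = 76°  [linear pair at U on GE]
3. ∠GYT = 30°  [△GUY]

∠GYT = 30°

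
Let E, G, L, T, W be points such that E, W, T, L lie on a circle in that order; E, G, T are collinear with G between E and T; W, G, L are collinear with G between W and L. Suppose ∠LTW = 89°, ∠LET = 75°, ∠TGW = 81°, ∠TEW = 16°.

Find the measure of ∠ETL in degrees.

1. ∠EGL = 81°  [vertical angles at G]
2. ∠TLW = 16°  [same arc WT]
3. ∠LGT = 99°  [linear pair at G on ET]
4. ∠ETL = 65°  [△TGL]

∠ETL = 65°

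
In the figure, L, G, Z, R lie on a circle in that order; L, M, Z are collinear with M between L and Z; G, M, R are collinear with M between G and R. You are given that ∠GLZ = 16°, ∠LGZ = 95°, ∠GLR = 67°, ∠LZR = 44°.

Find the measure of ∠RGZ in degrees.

∠RGZ = 51°

1. ∠GRZ = 16°  [same arc GZ]
2. ∠GZR = 113°  [cyclic LGZR, opposite ∠L+∠Z]
3. ∠RGZ = 51°  [△GZR]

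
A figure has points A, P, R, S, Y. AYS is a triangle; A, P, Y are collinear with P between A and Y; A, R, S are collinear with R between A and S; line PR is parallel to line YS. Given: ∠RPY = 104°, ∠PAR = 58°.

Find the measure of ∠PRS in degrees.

1. ∠APR = 76°  [linear pair at P on AY]
2. ∠ARP = 46°  [△APR]
3. ∠PRS = 134°  [linear pair at R on AS]

∠PRS = 134°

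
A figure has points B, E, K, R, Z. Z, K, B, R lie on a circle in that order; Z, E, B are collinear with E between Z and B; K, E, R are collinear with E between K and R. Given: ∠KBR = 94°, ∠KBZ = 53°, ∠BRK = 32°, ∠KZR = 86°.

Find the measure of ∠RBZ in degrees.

∠RBZ = 41°

1. ∠KRZ = 53°  [same arc ZK]
2. ∠RKZ = 41°  [△ZKR]
3. ∠RBZ = 41°  [same arc ZR]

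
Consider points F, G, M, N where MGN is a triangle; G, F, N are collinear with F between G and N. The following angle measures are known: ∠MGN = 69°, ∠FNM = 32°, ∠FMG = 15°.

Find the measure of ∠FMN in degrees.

1. ∠FGM = 69°  [F on ray GN]
2. ∠GFM = 96°  [△MGF]
3. ∠MFN = 84°  [linear pair at F on GN]
4. ∠FMN = 64°  [△MFN]

∠FMN = 64°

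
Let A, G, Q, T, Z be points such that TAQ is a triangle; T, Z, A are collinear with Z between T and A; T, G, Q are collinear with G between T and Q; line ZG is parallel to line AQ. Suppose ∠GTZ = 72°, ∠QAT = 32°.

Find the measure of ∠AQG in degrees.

1. ∠ATQ = 72°  [Z on TA, G on TQ]
2. ∠AQT = 76°  [△TAQ]
3. ∠AQG = 76°  [G on ray QT]

∠AQG = 76°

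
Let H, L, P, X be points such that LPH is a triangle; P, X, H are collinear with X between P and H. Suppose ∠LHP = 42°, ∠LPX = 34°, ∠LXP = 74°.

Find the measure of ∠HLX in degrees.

∠HLX = 32°

1. ∠LHX = 42°  [X on ray HP]
2. ∠HXL = 106°  [linear pair at X on PH]
3. ∠HLX = 32°  [△LXH]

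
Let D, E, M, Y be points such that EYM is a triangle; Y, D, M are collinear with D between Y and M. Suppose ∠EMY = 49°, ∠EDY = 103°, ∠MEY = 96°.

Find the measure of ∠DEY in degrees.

1. ∠EYM = 35°  [△EYM]
2. ∠DYE = 35°  [D on ray YM]
3. ∠DEY = 42°  [△EYD]

∠DEY = 42°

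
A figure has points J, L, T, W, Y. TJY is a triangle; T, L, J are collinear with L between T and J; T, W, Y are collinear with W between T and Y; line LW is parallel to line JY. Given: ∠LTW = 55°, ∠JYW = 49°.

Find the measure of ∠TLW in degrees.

1. ∠JTY = 55°  [L on TJ, W on TY]
2. ∠JYT = 49°  [W on ray YT]
3. ∠TJY = 76°  [△TJY]
4. ∠TLW = 76°  [LW∥JY, corresponding at L]

∠TLW = 76°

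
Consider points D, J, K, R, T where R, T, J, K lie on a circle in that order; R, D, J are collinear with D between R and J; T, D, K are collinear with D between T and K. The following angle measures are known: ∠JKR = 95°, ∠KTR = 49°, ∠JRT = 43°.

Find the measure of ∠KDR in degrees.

1. ∠JTR = 85°  [cyclic RTJK, opposite ∠T+∠K]
2. ∠KJR = 49°  [same arc RK]
3. ∠RJT = 52°  [△RTJ]
4. ∠JRK = 36°  [△RJK]
5. ∠RKT = 52°  [same arc RT]
6. ∠KDR = 92°  [△RDK]

∠KDR = 92°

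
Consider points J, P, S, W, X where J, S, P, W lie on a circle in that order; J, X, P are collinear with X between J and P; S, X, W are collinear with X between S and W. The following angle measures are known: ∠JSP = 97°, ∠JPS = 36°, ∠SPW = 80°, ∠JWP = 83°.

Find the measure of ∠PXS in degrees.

∠PXS = 91°

1. ∠PJS = 47°  [△JSP]
2. ∠PWS = 47°  [same arc SP]
3. ∠PSW = 53°  [△SPW]
4. ∠PXS = 91°  [△SXP]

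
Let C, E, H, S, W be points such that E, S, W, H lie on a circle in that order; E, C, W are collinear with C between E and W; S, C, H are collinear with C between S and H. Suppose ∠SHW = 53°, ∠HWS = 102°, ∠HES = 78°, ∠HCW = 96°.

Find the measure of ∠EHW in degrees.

1. ∠HSW = 25°  [△SWH]
2. ∠EWH = 31°  [△WCH]
3. ∠HEW = 25°  [same arc WH]
4. ∠EHW = 124°  [△EWH]

∠EHW = 124°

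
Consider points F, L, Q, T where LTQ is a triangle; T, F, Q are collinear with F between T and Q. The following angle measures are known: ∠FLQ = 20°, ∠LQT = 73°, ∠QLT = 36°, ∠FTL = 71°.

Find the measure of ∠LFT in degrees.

1. ∠FQL = 73°  [F on ray QT]
2. ∠LFQ = 87°  [△LFQ]
3. ∠LFT = 93°  [linear pair at F on TQ]

∠LFT = 93°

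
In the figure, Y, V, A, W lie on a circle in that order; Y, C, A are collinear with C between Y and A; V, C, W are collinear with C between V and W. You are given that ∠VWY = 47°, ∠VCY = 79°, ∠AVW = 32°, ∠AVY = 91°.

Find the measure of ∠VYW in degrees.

∠VYW = 74°

1. ∠VAY = 47°  [same arc YV]
2. ∠AYV = 42°  [△YVA]
3. ∠WVY = 59°  [△YCV]
4. ∠VYW = 74°  [△YVW]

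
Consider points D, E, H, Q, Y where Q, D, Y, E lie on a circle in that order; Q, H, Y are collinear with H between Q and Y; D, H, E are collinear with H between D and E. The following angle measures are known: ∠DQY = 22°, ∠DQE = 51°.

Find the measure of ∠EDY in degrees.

1. ∠DEY = 22°  [same arc DY]
2. ∠DYE = 129°  [cyclic QDYE, opposite ∠Q+∠Y]
3. ∠EDY = 29°  [△DYE]

∠EDY = 29°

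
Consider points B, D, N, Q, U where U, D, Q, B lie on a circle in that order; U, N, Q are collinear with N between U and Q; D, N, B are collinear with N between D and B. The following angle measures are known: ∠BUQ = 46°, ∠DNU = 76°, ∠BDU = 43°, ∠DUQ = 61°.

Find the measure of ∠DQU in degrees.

1. ∠BDQ = 46°  [same arc QB]
2. ∠DNQ = 104°  [linear pair at N on UQ]
3. ∠DQU = 30°  [△DNQ]

∠DQU = 30°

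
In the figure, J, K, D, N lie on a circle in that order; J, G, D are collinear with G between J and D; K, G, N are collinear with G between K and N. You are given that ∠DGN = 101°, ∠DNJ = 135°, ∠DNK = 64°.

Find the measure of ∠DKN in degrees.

∠DKN = 30°

1. ∠JDN = 15°  [△DGN]
2. ∠DJN = 30°  [△JDN]
3. ∠DKN = 30°  [same arc DN]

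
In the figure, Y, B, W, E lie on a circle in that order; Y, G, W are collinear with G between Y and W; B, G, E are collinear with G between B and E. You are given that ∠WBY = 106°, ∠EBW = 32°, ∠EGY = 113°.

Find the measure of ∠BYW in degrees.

∠BYW = 39°

1. ∠WEY = 74°  [cyclic YBWE, opposite ∠B+∠E]
2. ∠EYW = 32°  [same arc WE]
3. ∠BGW = 113°  [vertical angles at G]
4. ∠EWY = 74°  [△YWE]
5. ∠BGY = 67°  [linear pair at G on YW]
6. ∠EBY = 74°  [same arc YE]
7. ∠BYW = 39°  [△YGB]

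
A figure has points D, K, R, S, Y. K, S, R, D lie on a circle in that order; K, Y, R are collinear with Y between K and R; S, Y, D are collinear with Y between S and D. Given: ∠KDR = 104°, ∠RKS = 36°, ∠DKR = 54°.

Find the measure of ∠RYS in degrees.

∠RYS = 58°

1. ∠KSR = 76°  [cyclic KSRD, opposite ∠S+∠D]
2. ∠KRS = 68°  [△KSR]
3. ∠DSR = 54°  [same arc RD]
4. ∠RYS = 58°  [△SYR]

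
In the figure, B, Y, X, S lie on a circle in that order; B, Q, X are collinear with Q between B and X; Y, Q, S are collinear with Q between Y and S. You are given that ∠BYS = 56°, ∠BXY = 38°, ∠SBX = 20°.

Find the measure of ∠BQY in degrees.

1. ∠SYX = 20°  [same arc XS]
2. ∠XQY = 122°  [△YQX]
3. ∠BQY = 58°  [linear pair at Q on BX]

∠BQY = 58°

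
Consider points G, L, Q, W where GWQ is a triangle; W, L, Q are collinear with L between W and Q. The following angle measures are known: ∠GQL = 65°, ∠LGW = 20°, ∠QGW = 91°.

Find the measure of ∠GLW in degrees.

1. ∠GQW = 65°  [L on ray QW]
2. ∠GWQ = 24°  [△GWQ]
3. ∠GWL = 24°  [L on ray WQ]
4. ∠GLW = 136°  [△GWL]

∠GLW = 136°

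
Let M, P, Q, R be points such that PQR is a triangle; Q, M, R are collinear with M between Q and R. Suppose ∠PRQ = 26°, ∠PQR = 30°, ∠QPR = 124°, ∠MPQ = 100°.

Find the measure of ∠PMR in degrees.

∠PMR = 130°

1. ∠MQP = 30°  [M on ray QR]
2. ∠PMQ = 50°  [△PQM]
3. ∠PMR = 130°  [linear pair at M on QR]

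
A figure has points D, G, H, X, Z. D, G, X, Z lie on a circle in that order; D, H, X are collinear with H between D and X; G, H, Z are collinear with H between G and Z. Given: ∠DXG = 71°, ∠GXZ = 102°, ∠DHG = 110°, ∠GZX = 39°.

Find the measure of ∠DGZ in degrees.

1. ∠DZG = 71°  [same arc DG]
2. ∠GDZ = 78°  [cyclic DGXZ, opposite ∠D+∠X]
3. ∠DGZ = 31°  [△DGZ]

∠DGZ = 31°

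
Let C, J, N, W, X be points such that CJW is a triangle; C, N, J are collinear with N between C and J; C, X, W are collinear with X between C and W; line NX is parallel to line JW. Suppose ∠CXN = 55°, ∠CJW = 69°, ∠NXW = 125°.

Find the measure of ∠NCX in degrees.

1. ∠CWJ = 55°  [NX∥JW, corresponding at X]
2. ∠JCW = 56°  [△CJW]
3. ∠NCX = 56°  [N on CJ, X on CW]

∠NCX = 56°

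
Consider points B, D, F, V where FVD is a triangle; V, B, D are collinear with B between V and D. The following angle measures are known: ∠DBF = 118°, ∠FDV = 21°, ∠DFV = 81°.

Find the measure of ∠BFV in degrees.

∠BFV = 40°

1. ∠FBV = 62°  [linear pair at B on VD]
2. ∠DVF = 78°  [△FVD]
3. ∠BVF = 78°  [B on ray VD]
4. ∠BFV = 40°  [△FVB]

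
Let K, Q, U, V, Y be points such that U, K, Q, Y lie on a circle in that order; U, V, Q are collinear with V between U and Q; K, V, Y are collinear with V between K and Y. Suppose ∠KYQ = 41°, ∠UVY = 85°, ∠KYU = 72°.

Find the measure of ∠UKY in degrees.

1. ∠KUQ = 41°  [same arc KQ]
2. ∠KVQ = 85°  [vertical angles at V]
3. ∠KVU = 95°  [linear pair at V on UQ]
4. ∠UKY = 44°  [△UVK]

∠UKY = 44°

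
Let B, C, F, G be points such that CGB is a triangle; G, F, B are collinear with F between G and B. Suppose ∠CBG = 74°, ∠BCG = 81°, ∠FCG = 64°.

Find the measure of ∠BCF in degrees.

1. ∠BGC = 25°  [△CGB]
2. ∠CBF = 74°  [F on ray BG]
3. ∠CGF = 25°  [F on ray GB]
4. ∠CFG = 91°  [△CGF]
5. ∠BFC = 89°  [linear pair at F on GB]
6. ∠BCF = 17°  [△CFB]

∠BCF = 17°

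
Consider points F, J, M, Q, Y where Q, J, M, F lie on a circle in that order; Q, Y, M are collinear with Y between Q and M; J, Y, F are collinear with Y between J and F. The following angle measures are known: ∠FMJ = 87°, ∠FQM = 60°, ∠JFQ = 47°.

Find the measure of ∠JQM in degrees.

1. ∠FJM = 60°  [same arc MF]
2. ∠JFM = 33°  [△JMF]
3. ∠JQM = 33°  [same arc JM]

∠JQM = 33°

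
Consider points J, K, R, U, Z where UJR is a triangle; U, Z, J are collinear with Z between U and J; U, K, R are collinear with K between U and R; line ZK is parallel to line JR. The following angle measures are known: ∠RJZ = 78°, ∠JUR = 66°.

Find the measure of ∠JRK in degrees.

∠JRK = 36°

1. ∠RJU = 78°  [Z on ray JU]
2. ∠JRU = 36°  [△UJR]
3. ∠JRK = 36°  [K on ray RU]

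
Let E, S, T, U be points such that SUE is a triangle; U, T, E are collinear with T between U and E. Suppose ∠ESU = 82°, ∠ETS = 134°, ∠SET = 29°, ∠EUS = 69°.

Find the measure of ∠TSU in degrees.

∠TSU = 65°

1. ∠STU = 46°  [linear pair at T on UE]
2. ∠SUT = 69°  [T on ray UE]
3. ∠TSU = 65°  [△SUT]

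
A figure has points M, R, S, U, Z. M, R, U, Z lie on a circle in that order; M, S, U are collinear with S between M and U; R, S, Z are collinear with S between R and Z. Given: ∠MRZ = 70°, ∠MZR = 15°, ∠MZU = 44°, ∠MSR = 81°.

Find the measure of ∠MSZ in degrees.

1. ∠MUZ = 70°  [same arc MZ]
2. ∠UMZ = 66°  [△MUZ]
3. ∠MSZ = 99°  [△MSZ]

∠MSZ = 99°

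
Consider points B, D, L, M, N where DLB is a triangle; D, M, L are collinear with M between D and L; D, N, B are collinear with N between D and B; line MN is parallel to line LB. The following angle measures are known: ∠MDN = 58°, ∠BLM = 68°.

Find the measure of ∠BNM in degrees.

∠BNM = 126°

1. ∠BDL = 58°  [M on DL, N on DB]
2. ∠BLD = 68°  [M on ray LD]
3. ∠DBL = 54°  [△DLB]
4. ∠DNM = 54°  [MN∥LB, corresponding at N]
5. ∠BNM = 126°  [linear pair at N on DB]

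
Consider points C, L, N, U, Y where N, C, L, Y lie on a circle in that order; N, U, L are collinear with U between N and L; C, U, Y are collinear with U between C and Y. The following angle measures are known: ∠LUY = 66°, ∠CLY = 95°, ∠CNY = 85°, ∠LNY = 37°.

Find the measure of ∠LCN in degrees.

∠LCN = 103°

1. ∠CUN = 66°  [vertical angles at U]
2. ∠LCY = 37°  [same arc LY]
3. ∠CUL = 114°  [linear pair at U on NL]
4. ∠CYL = 48°  [△CLY]
5. ∠CLN = 29°  [△CUL]
6. ∠CNL = 48°  [same arc CL]
7. ∠LCN = 103°  [△NCL]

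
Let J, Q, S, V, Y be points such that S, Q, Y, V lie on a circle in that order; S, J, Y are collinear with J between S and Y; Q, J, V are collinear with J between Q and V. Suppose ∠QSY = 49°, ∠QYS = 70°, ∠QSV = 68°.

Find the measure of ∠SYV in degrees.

1. ∠QVS = 70°  [same arc SQ]
2. ∠SQV = 42°  [△SQV]
3. ∠SYV = 42°  [same arc SV]

∠SYV = 42°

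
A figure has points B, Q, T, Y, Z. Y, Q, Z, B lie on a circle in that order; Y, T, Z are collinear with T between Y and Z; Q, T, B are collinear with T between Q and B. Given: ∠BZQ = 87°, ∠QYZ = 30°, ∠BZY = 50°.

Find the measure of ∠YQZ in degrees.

∠YQZ = 113°

1. ∠BYQ = 93°  [cyclic YQZB, opposite ∠Y+∠Z]
2. ∠BQY = 50°  [same arc YB]
3. ∠QBY = 37°  [△YQB]
4. ∠QZY = 37°  [same arc YQ]
5. ∠YQZ = 113°  [△YQZ]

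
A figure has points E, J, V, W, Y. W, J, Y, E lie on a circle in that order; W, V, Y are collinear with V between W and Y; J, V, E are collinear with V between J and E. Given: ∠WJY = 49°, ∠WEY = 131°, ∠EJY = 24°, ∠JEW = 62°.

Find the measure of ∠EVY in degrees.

∠EVY = 86°

1. ∠EWY = 24°  [same arc YE]
2. ∠EVW = 94°  [△WVE]
3. ∠EVY = 86°  [linear pair at V on WY]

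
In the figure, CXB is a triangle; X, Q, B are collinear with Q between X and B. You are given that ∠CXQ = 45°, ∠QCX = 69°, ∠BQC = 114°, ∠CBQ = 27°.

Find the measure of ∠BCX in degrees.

∠BCX = 108°

1. ∠BXC = 45°  [Q on ray XB]
2. ∠CBX = 27°  [Q on ray BX]
3. ∠BCX = 108°  [△CXB]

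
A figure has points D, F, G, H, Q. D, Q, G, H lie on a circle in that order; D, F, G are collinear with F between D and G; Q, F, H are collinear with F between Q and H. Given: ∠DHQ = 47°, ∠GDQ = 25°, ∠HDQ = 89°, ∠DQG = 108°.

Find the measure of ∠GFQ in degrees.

1. ∠DQH = 44°  [△DQH]
2. ∠DFQ = 111°  [△DFQ]
3. ∠GFQ = 69°  [linear pair at F on DG]

∠GFQ = 69°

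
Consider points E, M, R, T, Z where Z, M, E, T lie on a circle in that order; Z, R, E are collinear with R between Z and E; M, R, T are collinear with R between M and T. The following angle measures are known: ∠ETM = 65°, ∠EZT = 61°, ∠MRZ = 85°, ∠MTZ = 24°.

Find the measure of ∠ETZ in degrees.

∠ETZ = 89°

1. ∠EZM = 65°  [same arc ME]
2. ∠MEZ = 24°  [same arc ZM]
3. ∠EMZ = 91°  [△ZME]
4. ∠ETZ = 89°  [cyclic ZMET, opposite ∠M+∠T]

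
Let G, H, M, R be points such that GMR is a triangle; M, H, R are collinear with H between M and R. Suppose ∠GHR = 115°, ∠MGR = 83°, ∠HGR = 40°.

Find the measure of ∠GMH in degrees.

∠GMH = 72°

1. ∠GRH = 25°  [△GHR]
2. ∠GRM = 25°  [H on ray RM]
3. ∠GMR = 72°  [△GMR]
4. ∠GMH = 72°  [H on ray MR]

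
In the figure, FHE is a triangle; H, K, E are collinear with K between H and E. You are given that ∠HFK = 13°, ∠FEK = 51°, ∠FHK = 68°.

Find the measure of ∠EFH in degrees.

∠EFH = 61°

1. ∠FEH = 51°  [K on ray EH]
2. ∠EHF = 68°  [K on ray HE]
3. ∠EFH = 61°  [△FHE]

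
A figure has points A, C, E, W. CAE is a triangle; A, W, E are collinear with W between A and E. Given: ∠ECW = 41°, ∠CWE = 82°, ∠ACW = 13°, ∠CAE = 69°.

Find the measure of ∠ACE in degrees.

∠ACE = 54°

1. ∠CEW = 57°  [△CWE]
2. ∠AEC = 57°  [W on ray EA]
3. ∠ACE = 54°  [△CAE]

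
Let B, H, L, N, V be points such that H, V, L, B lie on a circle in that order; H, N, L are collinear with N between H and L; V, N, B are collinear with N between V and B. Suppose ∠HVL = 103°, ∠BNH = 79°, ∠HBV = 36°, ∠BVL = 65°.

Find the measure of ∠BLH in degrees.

∠BLH = 38°

1. ∠HBL = 77°  [cyclic HVLB, opposite ∠V+∠B]
2. ∠BHL = 65°  [△HNB]
3. ∠BLH = 38°  [△HLB]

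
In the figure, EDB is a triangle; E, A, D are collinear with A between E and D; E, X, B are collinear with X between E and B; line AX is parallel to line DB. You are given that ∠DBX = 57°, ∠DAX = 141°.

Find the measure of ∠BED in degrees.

1. ∠DBE = 57°  [X on ray BE]
2. ∠EAX = 39°  [linear pair at A on ED]
3. ∠AXE = 57°  [AX∥DB, corresponding at X]
4. ∠AEX = 84°  [△EAX]
5. ∠BED = 84°  [A on ED, X on EB]

∠BED = 84°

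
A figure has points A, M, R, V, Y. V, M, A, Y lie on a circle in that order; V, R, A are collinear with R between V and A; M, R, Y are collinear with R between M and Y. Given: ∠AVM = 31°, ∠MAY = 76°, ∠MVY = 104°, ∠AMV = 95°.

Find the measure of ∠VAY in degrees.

∠VAY = 22°

1. ∠AYM = 31°  [same arc MA]
2. ∠AMY = 73°  [△MAY]
3. ∠AYV = 85°  [cyclic VMAY, opposite ∠M+∠Y]
4. ∠AVY = 73°  [same arc AY]
5. ∠VAY = 22°  [△VAY]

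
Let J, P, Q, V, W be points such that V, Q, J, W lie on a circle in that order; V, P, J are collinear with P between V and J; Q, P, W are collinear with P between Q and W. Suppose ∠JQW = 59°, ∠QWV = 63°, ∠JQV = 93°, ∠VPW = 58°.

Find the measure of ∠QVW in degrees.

1. ∠JVW = 59°  [same arc JW]
2. ∠JWV = 87°  [cyclic VQJW, opposite ∠Q+∠W]
3. ∠VJW = 34°  [△VJW]
4. ∠VQW = 34°  [same arc VW]
5. ∠QVW = 83°  [△VQW]

∠QVW = 83°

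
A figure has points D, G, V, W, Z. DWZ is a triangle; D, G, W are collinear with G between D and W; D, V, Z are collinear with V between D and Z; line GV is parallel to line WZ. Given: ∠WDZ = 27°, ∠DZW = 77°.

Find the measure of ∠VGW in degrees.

1. ∠DWZ = 76°  [△DWZ]
2. ∠DGV = 76°  [GV∥WZ, corresponding at G]
3. ∠VGW = 104°  [linear pair at G on DW]

∠VGW = 104°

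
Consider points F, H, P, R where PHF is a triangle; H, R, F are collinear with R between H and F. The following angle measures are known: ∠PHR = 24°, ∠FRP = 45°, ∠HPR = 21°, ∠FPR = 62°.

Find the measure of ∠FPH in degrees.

∠FPH = 83°

1. ∠FHP = 24°  [R on ray HF]
2. ∠PFR = 73°  [△PRF]
3. ∠HFP = 73°  [R on ray FH]
4. ∠FPH = 83°  [△PHF]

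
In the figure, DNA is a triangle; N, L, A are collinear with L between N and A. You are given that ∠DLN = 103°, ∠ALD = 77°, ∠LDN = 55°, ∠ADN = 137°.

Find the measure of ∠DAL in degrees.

1. ∠DNL = 22°  [△DNL]
2. ∠AND = 22°  [L on ray NA]
3. ∠DAN = 21°  [△DNA]
4. ∠DAL = 21°  [L on ray AN]

∠DAL = 21°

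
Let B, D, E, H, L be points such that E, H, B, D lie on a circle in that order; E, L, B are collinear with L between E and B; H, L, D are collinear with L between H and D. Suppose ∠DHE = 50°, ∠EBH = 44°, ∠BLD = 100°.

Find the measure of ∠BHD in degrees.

1. ∠EDH = 44°  [same arc EH]
2. ∠DLE = 80°  [linear pair at L on EB]
3. ∠BED = 56°  [△ELD]
4. ∠BHD = 56°  [same arc BD]

∠BHD = 56°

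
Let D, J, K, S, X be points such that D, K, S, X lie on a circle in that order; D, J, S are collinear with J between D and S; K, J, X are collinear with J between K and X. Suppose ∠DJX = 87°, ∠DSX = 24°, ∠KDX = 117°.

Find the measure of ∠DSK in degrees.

1. ∠DKX = 24°  [same arc DX]
2. ∠DXK = 39°  [△DKX]
3. ∠DSK = 39°  [same arc DK]

∠DSK = 39°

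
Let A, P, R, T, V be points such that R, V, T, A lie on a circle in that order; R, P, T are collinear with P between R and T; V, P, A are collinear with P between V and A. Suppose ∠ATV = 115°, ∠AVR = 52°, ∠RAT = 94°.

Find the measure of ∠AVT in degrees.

1. ∠ATR = 52°  [same arc RA]
2. ∠ART = 34°  [△RTA]
3. ∠AVT = 34°  [same arc TA]

∠AVT = 34°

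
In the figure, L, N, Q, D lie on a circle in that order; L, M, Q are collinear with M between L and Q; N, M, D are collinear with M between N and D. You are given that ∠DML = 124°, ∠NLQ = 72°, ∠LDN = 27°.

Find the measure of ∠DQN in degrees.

∠DQN = 79°

1. ∠NMQ = 124°  [vertical angles at M]
2. ∠NDQ = 72°  [same arc NQ]
3. ∠LQN = 27°  [same arc LN]
4. ∠DNQ = 29°  [△NMQ]
5. ∠DQN = 79°  [△NQD]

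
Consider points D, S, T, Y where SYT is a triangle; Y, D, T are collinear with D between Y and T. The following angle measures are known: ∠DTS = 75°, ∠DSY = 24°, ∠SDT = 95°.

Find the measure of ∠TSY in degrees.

∠TSY = 34°

1. ∠STY = 75°  [D on ray TY]
2. ∠SDY = 85°  [linear pair at D on YT]
3. ∠DYS = 71°  [△SYD]
4. ∠SYT = 71°  [D on ray YT]
5. ∠TSY = 34°  [△SYT]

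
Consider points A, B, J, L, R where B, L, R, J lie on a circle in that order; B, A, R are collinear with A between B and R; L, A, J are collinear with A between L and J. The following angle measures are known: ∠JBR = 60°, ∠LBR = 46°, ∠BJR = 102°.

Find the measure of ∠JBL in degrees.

1. ∠JLR = 60°  [same arc RJ]
2. ∠LJR = 46°  [same arc LR]
3. ∠JRL = 74°  [△LRJ]
4. ∠JBL = 106°  [cyclic BLRJ, opposite ∠B+∠R]

∠JBL = 106°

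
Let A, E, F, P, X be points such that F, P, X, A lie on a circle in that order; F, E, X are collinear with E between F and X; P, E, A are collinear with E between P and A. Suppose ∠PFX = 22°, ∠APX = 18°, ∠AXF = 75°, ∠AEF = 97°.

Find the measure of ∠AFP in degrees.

∠AFP = 40°

1. ∠PAX = 22°  [same arc PX]
2. ∠AXP = 140°  [△PXA]
3. ∠AFP = 40°  [cyclic FPXA, opposite ∠F+∠X]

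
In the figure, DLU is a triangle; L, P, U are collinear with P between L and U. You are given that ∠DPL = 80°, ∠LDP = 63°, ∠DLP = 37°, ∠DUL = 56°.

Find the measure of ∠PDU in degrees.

1. ∠DPU = 100°  [linear pair at P on LU]
2. ∠DUP = 56°  [P on ray UL]
3. ∠PDU = 24°  [△DPU]

∠PDU = 24°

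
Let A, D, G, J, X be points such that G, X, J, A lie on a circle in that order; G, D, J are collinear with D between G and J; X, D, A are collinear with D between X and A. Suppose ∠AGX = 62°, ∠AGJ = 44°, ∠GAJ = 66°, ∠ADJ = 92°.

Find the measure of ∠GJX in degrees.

∠GJX = 48°

1. ∠AXJ = 44°  [same arc JA]
2. ∠GDX = 92°  [vertical angles at D]
3. ∠JDX = 88°  [linear pair at D on GJ]
4. ∠GJX = 48°  [△XDJ]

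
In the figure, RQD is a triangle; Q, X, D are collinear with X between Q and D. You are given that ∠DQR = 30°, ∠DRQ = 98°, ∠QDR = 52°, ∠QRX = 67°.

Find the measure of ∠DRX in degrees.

1. ∠RQX = 30°  [X on ray QD]
2. ∠RDX = 52°  [X on ray DQ]
3. ∠QXR = 83°  [△RQX]
4. ∠DXR = 97°  [linear pair at X on QD]
5. ∠DRX = 31°  [△RXD]

∠DRX = 31°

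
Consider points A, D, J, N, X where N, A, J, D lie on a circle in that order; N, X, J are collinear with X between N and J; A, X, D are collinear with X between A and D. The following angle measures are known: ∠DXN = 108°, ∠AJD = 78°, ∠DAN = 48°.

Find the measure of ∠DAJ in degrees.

∠DAJ = 42°

1. ∠DXJ = 72°  [linear pair at X on NJ]
2. ∠DJN = 48°  [same arc ND]
3. ∠ADJ = 60°  [△JXD]
4. ∠DAJ = 42°  [△AJD]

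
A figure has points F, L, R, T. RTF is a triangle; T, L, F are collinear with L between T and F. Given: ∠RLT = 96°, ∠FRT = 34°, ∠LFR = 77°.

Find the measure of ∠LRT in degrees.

1. ∠RFT = 77°  [L on ray FT]
2. ∠FTR = 69°  [△RTF]
3. ∠LTR = 69°  [L on ray TF]
4. ∠LRT = 15°  [△RTL]

∠LRT = 15°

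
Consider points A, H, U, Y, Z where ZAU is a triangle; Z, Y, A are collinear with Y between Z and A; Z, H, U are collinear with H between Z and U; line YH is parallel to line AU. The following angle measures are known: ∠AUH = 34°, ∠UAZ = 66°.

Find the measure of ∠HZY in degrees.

∠HZY = 80°

1. ∠AUZ = 34°  [H on ray UZ]
2. ∠AZU = 80°  [△ZAU]
3. ∠HZY = 80°  [Y on ZA, H on ZU]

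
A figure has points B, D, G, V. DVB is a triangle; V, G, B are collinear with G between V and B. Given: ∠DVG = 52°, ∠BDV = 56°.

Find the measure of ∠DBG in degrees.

1. ∠BVD = 52°  [G on ray VB]
2. ∠DBV = 72°  [△DVB]
3. ∠DBG = 72°  [G on ray BV]

∠DBG = 72°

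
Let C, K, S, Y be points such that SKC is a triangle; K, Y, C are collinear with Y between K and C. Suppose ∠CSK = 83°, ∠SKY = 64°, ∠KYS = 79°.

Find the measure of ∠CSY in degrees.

∠CSY = 46°

1. ∠CKS = 64°  [Y on ray KC]
2. ∠CYS = 101°  [linear pair at Y on KC]
3. ∠KCS = 33°  [△SKC]
4. ∠SCY = 33°  [Y on ray CK]
5. ∠CSY = 46°  [△SYC]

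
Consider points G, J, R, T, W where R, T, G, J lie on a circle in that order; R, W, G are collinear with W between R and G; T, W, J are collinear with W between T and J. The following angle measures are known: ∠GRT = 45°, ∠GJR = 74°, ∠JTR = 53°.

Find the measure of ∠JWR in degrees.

∠JWR = 98°

1. ∠GJT = 45°  [same arc TG]
2. ∠JGR = 53°  [same arc RJ]
3. ∠GWJ = 82°  [△GWJ]
4. ∠JWR = 98°  [linear pair at W on RG]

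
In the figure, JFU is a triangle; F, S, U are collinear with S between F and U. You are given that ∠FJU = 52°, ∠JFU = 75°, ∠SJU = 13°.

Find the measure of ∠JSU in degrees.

1. ∠FUJ = 53°  [△JFU]
2. ∠JUS = 53°  [S on ray UF]
3. ∠JSU = 114°  [△JSU]

∠JSU = 114°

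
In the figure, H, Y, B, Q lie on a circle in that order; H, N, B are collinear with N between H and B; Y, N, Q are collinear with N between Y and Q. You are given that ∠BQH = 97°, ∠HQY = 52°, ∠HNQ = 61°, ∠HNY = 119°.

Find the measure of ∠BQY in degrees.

1. ∠BHQ = 67°  [△HNQ]
2. ∠BNQ = 119°  [linear pair at N on HB]
3. ∠HBQ = 16°  [△HBQ]
4. ∠BQY = 45°  [△BNQ]

∠BQY = 45°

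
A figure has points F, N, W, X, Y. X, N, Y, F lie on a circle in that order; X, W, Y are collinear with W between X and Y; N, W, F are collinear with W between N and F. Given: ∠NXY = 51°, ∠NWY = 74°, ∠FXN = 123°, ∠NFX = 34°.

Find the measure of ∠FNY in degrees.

1. ∠NFY = 51°  [same arc NY]
2. ∠FYN = 57°  [cyclic XNYF, opposite ∠X+∠Y]
3. ∠FNY = 72°  [△NYF]

∠FNY = 72°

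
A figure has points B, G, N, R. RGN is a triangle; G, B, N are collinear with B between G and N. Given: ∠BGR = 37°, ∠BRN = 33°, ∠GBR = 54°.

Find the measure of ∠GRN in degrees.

1. ∠NGR = 37°  [B on ray GN]
2. ∠NBR = 126°  [linear pair at B on GN]
3. ∠BNR = 21°  [△RBN]
4. ∠GNR = 21°  [B on ray NG]
5. ∠GRN = 122°  [△RGN]

∠GRN = 122°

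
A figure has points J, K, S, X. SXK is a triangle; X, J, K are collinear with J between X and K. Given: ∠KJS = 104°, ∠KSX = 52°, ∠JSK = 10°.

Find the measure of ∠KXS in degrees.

∠KXS = 62°

1. ∠JKS = 66°  [△SJK]
2. ∠SKX = 66°  [J on ray KX]
3. ∠KXS = 62°  [△SXK]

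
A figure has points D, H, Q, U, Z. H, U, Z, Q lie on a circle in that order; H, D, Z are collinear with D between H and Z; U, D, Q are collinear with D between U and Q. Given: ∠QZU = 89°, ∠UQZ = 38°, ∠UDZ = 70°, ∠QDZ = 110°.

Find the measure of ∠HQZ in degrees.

1. ∠QUZ = 53°  [△UZQ]
2. ∠HZQ = 32°  [△ZDQ]
3. ∠QHZ = 53°  [same arc ZQ]
4. ∠HQZ = 95°  [△HZQ]

∠HQZ = 95°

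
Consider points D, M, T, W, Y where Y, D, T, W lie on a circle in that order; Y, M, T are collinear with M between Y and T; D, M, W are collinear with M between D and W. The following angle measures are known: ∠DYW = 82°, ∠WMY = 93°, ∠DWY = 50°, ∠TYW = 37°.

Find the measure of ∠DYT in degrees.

1. ∠DTW = 98°  [cyclic YDTW, opposite ∠Y+∠T]
2. ∠TDW = 37°  [same arc TW]
3. ∠DWT = 45°  [△DTW]
4. ∠DYT = 45°  [same arc DT]

∠DYT = 45°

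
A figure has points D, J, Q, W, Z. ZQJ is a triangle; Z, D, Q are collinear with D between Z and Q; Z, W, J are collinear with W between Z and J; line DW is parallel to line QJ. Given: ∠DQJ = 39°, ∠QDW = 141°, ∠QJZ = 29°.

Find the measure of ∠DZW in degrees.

1. ∠WDZ = 39°  [linear pair at D on ZQ]
2. ∠DWZ = 29°  [DW∥QJ, corresponding at W]
3. ∠DZW = 112°  [△ZDW]

∠DZW = 112°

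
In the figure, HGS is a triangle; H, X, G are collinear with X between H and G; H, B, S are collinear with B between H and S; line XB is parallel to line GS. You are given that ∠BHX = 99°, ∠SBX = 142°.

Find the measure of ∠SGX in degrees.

∠SGX = 43°

1. ∠HBX = 38°  [linear pair at B on HS]
2. ∠BXH = 43°  [△HXB]
3. ∠BXG = 137°  [linear pair at X on HG]
4. ∠SGX = 43°  [XB∥GS, co-interior at G–X]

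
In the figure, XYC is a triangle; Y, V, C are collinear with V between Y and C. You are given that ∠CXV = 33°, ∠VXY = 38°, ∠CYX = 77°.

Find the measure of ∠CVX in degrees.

1. ∠VYX = 77°  [V on ray YC]
2. ∠XVY = 65°  [△XYV]
3. ∠CVX = 115°  [linear pair at V on YC]

∠CVX = 115°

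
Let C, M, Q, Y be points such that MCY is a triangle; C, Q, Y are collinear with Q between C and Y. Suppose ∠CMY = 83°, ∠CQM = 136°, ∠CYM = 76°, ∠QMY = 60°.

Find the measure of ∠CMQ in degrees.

1. ∠MCY = 21°  [△MCY]
2. ∠MCQ = 21°  [Q on ray CY]
3. ∠CMQ = 23°  [△MCQ]

∠CMQ = 23°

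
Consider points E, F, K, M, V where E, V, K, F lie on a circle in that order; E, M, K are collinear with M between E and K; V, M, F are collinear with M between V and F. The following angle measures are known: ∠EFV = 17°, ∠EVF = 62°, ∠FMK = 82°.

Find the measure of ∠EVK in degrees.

1. ∠EKV = 17°  [same arc EV]
2. ∠EMV = 82°  [vertical angles at M]
3. ∠KEV = 36°  [△EMV]
4. ∠EVK = 127°  [△EVK]

∠EVK = 127°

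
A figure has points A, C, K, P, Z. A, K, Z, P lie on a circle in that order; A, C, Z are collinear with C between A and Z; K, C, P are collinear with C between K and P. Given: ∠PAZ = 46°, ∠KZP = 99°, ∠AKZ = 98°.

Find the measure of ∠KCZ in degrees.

1. ∠PKZ = 46°  [same arc ZP]
2. ∠KPZ = 35°  [△KZP]
3. ∠KAZ = 35°  [same arc KZ]
4. ∠AZK = 47°  [△AKZ]
5. ∠KCZ = 87°  [△KCZ]

∠KCZ = 87°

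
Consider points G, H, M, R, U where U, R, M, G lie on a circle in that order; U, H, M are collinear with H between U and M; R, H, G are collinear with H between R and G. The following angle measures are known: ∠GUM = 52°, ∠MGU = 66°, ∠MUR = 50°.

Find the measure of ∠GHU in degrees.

1. ∠GRM = 52°  [same arc MG]
2. ∠MRU = 114°  [cyclic URMG, opposite ∠R+∠G]
3. ∠RMU = 16°  [△URM]
4. ∠MHR = 112°  [△RHM]
5. ∠GHU = 112°  [vertical angles at H]

∠GHU = 112°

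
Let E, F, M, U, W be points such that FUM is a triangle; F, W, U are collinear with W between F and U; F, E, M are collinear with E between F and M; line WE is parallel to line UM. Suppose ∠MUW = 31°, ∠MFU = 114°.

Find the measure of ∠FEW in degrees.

1. ∠FUM = 31°  [W on ray UF]
2. ∠FMU = 35°  [△FUM]
3. ∠FEW = 35°  [WE∥UM, corresponding at E]

∠FEW = 35°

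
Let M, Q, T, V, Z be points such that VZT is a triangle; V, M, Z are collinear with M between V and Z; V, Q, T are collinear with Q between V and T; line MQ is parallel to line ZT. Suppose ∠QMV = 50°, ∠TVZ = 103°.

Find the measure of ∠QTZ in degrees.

1. ∠TZV = 50°  [MQ∥ZT, corresponding at M]
2. ∠VTZ = 27°  [△VZT]
3. ∠QTZ = 27°  [Q on ray TV]

∠QTZ = 27°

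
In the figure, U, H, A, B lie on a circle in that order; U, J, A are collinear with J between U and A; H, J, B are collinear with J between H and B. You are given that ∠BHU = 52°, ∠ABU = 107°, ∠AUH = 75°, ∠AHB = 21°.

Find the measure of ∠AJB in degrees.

1. ∠BAU = 52°  [same arc UB]
2. ∠ABH = 75°  [same arc HA]
3. ∠AJB = 53°  [△AJB]

∠AJB = 53°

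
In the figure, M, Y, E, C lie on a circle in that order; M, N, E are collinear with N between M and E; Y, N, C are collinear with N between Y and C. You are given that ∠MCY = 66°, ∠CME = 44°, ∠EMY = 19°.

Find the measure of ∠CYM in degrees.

∠CYM = 51°

1. ∠CNM = 70°  [△MNC]
2. ∠ECY = 19°  [same arc YE]
3. ∠CNE = 110°  [linear pair at N on ME]
4. ∠CEM = 51°  [△ENC]
5. ∠CYM = 51°  [same arc MC]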